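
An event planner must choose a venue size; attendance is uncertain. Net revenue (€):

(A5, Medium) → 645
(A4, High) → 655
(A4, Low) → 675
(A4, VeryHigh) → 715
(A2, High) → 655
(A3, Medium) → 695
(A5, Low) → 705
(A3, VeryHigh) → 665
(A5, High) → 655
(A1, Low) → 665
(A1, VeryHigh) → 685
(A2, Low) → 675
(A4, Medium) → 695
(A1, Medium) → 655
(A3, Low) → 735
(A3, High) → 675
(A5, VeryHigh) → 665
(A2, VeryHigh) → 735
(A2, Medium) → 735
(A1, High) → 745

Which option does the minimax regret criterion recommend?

A3

Column bests: Low=735, Medium=735, High=745, VeryHigh=735.
A1 regrets: 70, 80, 0, 50 → max 80
A2 regrets: 60, 0, 90, 0 → max 90
A3 regrets: 0, 40, 70, 70 → max 70
A4 regrets: 60, 40, 90, 20 → max 90
A5 regrets: 30, 90, 90, 70 → max 90
Smallest max regret = 70 → A3.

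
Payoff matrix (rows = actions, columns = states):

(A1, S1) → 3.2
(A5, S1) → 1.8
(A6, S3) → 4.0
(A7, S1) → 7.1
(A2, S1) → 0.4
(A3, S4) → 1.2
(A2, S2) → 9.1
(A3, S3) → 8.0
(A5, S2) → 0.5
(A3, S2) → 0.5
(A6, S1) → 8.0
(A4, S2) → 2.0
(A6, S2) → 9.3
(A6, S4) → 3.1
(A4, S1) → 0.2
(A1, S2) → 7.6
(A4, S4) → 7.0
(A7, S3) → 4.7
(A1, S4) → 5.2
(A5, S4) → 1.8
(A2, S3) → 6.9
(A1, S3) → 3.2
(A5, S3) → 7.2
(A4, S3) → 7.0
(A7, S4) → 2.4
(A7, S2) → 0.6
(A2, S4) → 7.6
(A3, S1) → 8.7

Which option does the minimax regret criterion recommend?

Column bests: S1=8.7, S2=9.3, S3=8.0, S4=7.6.
A1 regrets: 5.5, 1.7, 4.8, 2.4 → max 5.5
A2 regrets: 8.3, 0.2, 1.1, 0.0 → max 8.3
A3 regrets: 0.0, 8.8, 0.0, 6.4 → max 8.8
A4 regrets: 8.5, 7.3, 1.0, 0.6 → max 8.5
A5 regrets: 6.9, 8.8, 0.8, 5.8 → max 8.8
A6 regrets: 0.7, 0.0, 4.0, 4.5 → max 4.5
A7 regrets: 1.6, 8.7, 3.3, 5.2 → max 8.7
Smallest max regret = 4.5 → A6.

A6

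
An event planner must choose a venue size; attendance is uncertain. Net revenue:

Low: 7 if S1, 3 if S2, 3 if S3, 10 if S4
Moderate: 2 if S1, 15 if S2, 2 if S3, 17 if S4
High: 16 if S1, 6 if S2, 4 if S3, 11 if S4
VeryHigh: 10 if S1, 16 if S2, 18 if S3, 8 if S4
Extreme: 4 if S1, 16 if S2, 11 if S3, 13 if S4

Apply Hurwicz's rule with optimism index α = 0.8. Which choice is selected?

Low: 0.8·10 + 0.2·3 = 8.6
Moderate: 0.8·17 + 0.2·2 = 14
High: 0.8·16 + 0.2·4 = 13.6
VeryHigh: 0.8·18 + 0.2·8 = 16
Extreme: 0.8·16 + 0.2·4 = 13.6
Highest Hurwicz score = 16 → VeryHigh.

VeryHigh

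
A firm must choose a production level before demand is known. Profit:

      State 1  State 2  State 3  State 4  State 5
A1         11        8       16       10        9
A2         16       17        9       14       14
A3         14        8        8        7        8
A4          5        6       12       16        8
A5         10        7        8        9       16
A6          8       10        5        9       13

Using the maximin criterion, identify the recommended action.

Row minima: A1=8, A2=9, A3=7, A4=5, A5=7, A6=5
Best worst-case = 9 → A2.

A2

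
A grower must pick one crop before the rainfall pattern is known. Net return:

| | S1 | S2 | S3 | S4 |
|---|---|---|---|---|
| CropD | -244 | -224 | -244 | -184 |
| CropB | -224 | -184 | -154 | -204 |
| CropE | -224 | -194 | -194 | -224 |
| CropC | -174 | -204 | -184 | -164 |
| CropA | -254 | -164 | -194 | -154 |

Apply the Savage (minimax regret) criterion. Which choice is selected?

Column bests: S1=-174, S2=-164, S3=-154, S4=-154.
CropD regrets: 70, 60, 90, 30 → max 90
CropB regrets: 50, 20, 0, 50 → max 50
CropE regrets: 50, 30, 40, 70 → max 70
CropC regrets: 0, 40, 30, 10 → max 40
CropA regrets: 80, 0, 40, 0 → max 80
Smallest max regret = 40 → CropC.

CropC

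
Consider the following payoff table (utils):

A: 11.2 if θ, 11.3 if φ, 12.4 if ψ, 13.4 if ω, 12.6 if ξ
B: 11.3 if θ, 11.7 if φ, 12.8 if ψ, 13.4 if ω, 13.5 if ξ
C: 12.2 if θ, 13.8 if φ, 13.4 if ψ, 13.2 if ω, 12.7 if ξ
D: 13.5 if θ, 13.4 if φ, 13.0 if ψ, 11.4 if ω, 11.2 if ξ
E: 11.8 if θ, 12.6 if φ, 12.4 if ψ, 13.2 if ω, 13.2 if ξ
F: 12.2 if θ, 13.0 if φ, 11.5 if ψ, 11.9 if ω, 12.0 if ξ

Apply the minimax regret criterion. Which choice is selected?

C

Column bests: θ=13.5, φ=13.8, ψ=13.4, ω=13.4, ξ=13.5.
A regrets: 2.3, 2.5, 1.0, 0.0, 0.9 → max 2.5
B regrets: 2.2, 2.1, 0.6, 0.0, 0.0 → max 2.2
C regrets: 1.3, 0.0, 0.0, 0.2, 0.8 → max 1.3
D regrets: 0.0, 0.4, 0.4, 2.0, 2.3 → max 2.3
E regrets: 1.7, 1.2, 1.0, 0.2, 0.3 → max 1.7
F regrets: 1.3, 0.8, 1.9, 1.5, 1.5 → max 1.9
Smallest max regret = 1.3 → C.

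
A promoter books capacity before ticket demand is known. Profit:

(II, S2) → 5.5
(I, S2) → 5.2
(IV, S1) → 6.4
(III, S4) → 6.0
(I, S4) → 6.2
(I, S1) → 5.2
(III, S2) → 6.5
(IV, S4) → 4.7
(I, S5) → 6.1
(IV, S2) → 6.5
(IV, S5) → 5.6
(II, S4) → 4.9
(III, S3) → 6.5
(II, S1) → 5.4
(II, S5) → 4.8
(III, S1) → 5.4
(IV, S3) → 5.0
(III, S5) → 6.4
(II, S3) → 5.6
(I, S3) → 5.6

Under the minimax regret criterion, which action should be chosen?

III

Column bests: S1=6.4, S2=6.5, S3=6.5, S4=6.2, S5=6.4.
I regrets: 1.2, 1.3, 0.9, 0.0, 0.3 → max 1.3
II regrets: 1.0, 1.0, 0.9, 1.3, 1.6 → max 1.6
III regrets: 1.0, 0.0, 0.0, 0.2, 0.0 → max 1.0
IV regrets: 0.0, 0.0, 1.5, 1.5, 0.8 → max 1.5
Smallest max regret = 1.0 → III.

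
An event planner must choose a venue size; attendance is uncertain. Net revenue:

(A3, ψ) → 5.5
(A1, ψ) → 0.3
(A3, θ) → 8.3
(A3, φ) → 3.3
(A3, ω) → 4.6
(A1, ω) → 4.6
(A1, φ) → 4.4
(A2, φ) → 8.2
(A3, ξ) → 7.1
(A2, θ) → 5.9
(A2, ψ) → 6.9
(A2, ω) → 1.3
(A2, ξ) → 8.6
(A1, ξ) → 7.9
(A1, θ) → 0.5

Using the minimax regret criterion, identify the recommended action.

A2

Column bests: θ=8.3, φ=8.2, ψ=6.9, ω=4.6, ξ=8.6.
A1 regrets: 7.8, 3.8, 6.6, 0.0, 0.7 → max 7.8
A2 regrets: 2.4, 0.0, 0.0, 3.3, 0.0 → max 3.3
A3 regrets: 0.0, 4.9, 1.4, 0.0, 1.5 → max 4.9
Smallest max regret = 3.3 → A2.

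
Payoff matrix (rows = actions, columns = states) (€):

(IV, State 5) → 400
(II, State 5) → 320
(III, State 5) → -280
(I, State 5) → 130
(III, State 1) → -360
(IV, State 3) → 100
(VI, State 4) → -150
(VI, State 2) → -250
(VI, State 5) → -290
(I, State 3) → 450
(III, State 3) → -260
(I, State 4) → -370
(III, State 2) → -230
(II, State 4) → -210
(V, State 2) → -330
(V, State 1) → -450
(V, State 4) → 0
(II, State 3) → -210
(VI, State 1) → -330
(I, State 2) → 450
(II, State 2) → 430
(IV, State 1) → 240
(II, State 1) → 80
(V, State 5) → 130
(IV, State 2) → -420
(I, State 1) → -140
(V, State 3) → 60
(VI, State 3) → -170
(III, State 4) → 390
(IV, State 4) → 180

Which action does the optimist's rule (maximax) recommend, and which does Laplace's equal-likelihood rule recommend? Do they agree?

Row maxima: I=450, II=430, III=390, IV=400, V=130, VI=-150
Best best-case = 450 → I.
Row averages: I=104, II=82, III=-148, IV=100, V=-118, VI=-238
Highest average = 104 → I.

maximax → I; laplace → I (agree)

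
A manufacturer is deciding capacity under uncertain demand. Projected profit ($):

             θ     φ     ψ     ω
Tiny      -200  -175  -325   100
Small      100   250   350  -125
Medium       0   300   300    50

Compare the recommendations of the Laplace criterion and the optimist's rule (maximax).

Row averages: Tiny=-150, Small=143.75, Medium=162.5
Highest average = 162.5 → Medium.
Row maxima: Tiny=100, Small=350, Medium=300
Best best-case = 350 → Small.

laplace → Medium; maximax → Small (disagree)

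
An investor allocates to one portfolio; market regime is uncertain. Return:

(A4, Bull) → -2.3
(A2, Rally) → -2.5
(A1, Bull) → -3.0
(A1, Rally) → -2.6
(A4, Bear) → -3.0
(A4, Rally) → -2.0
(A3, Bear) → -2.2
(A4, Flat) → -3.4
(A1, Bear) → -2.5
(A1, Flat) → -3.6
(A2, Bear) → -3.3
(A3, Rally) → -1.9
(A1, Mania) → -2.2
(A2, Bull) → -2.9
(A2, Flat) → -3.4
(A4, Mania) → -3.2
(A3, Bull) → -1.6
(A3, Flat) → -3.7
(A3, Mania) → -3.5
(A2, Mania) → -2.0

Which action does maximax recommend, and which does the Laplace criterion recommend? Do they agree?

Row maxima: A1=-2.2, A2=-2.0, A3=-1.6, A4=-2.0
Best best-case = -1.6 → A3.
Row averages: A1=-2.78, A2=-2.82, A3=-2.58, A4=-2.78
Highest average = -2.58 → A3.

maximax → A3; laplace → A3 (agree)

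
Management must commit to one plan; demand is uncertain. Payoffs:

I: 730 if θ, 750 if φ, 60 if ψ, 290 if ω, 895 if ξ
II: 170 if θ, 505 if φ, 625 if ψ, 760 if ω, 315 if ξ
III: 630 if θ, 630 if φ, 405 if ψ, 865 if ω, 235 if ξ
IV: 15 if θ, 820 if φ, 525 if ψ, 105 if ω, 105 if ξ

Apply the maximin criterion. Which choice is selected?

III

Row minima: I=60, II=170, III=235, IV=15
Best worst-case = 235 → III.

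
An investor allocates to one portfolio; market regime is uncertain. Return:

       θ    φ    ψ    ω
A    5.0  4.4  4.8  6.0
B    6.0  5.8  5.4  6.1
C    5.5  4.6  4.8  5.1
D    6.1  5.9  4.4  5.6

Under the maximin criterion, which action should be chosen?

Row minima: A=4.4, B=5.4, C=4.6, D=4.4
Best worst-case = 5.4 → B.

B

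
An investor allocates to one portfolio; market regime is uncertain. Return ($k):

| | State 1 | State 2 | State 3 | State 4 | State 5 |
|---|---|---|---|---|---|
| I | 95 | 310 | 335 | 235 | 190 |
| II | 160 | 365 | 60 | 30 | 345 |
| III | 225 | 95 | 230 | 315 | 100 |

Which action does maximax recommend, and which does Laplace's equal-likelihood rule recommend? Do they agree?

maximax → II; laplace → I (disagree)

Row maxima: I=335, II=365, III=315
Best best-case = 365 → II.
Row averages: I=233, II=192, III=193
Highest average = 233 → I.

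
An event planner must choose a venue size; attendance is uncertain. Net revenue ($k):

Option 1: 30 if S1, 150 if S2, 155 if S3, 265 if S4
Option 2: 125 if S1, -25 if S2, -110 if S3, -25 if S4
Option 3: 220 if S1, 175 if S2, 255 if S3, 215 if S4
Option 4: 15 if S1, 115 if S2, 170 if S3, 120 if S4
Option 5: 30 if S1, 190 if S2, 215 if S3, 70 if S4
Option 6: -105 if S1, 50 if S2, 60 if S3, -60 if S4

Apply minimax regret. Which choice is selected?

Option 3

Column bests: S1=220, S2=190, S3=255, S4=265.
Option 1 regrets: 190, 40, 100, 0 → max 190
Option 2 regrets: 95, 215, 365, 290 → max 365
Option 3 regrets: 0, 15, 0, 50 → max 50
Option 4 regrets: 205, 75, 85, 145 → max 205
Option 5 regrets: 190, 0, 40, 195 → max 195
Option 6 regrets: 325, 140, 195, 325 → max 325
Smallest max regret = 50 → Option 3.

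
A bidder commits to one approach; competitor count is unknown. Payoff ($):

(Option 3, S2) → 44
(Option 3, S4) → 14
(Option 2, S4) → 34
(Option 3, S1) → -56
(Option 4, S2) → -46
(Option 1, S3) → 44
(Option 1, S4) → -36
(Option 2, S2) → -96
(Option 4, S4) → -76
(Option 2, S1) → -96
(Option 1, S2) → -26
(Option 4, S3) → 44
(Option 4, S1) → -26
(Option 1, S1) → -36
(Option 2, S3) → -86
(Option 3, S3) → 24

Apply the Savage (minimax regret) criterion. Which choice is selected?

Option 3

Column bests: S1=-26, S2=44, S3=44, S4=34.
Option 1 regrets: 10, 70, 0, 70 → max 70
Option 2 regrets: 70, 140, 130, 0 → max 140
Option 3 regrets: 30, 0, 20, 20 → max 30
Option 4 regrets: 0, 90, 0, 110 → max 110
Smallest max regret = 30 → Option 3.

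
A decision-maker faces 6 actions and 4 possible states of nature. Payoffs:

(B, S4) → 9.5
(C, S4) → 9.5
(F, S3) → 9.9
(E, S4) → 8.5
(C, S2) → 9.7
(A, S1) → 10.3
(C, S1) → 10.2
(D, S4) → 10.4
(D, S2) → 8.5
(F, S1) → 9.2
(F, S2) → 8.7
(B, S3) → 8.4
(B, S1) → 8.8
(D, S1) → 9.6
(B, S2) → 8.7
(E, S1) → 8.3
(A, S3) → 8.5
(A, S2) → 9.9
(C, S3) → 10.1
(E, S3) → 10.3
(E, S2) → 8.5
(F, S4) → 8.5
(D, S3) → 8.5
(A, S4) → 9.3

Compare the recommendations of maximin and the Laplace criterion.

Row minima: A=8.5, B=8.4, C=9.5, D=8.5, E=8.3, F=8.5
Best worst-case = 9.5 → C.
Row averages: A=9.5, B=8.85, C=9.875, D=9.25, E=8.9, F=9.075
Highest average = 9.875 → C.

maximin → C; laplace → C (agree)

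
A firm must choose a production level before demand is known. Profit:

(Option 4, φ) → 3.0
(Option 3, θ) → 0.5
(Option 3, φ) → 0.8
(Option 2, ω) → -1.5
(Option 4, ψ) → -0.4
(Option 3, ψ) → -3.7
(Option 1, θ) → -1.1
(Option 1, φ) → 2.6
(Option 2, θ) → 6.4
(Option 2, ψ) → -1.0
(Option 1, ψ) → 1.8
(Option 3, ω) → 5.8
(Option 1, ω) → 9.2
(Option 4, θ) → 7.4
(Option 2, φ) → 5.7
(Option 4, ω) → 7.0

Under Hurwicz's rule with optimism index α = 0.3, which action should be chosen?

Option 1: 0.3·9.2 + 0.7·(-1.1) = 1.99
Option 2: 0.3·6.4 + 0.7·(-1.5) = 0.87
Option 3: 0.3·5.8 + 0.7·(-3.7) = -0.85
Option 4: 0.3·7.4 + 0.7·(-0.4) = 1.94
Highest Hurwicz score = 1.99 → Option 1.

Option 1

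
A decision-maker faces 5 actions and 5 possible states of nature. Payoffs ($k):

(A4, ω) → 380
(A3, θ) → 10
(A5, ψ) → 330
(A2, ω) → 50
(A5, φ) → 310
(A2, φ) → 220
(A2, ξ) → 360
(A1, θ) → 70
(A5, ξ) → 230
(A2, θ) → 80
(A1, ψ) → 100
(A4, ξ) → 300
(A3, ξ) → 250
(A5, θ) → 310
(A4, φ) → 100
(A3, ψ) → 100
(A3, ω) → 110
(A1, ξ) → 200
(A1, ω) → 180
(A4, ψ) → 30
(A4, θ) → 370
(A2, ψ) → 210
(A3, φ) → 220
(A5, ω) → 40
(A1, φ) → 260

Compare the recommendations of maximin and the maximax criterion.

Row minima: A1=70, A2=50, A3=10, A4=30, A5=40
Best worst-case = 70 → A1.
Row maxima: A1=260, A2=360, A3=250, A4=380, A5=330
Best best-case = 380 → A4.

maximin → A1; maximax → A4 (disagree)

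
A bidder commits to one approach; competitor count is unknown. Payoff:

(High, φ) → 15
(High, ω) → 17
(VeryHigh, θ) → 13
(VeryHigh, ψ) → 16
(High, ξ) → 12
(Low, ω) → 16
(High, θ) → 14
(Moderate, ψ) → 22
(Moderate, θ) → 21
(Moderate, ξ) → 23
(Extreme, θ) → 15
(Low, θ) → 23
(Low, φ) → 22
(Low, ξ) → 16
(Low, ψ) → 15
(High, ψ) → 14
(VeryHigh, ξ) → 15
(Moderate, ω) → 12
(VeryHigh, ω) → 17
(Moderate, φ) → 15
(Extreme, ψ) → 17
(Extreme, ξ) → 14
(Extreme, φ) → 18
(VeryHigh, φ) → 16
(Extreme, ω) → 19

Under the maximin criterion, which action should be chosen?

Row minima: Low=15, Moderate=12, High=12, VeryHigh=13, Extreme=14
Best worst-case = 15 → Low.

Low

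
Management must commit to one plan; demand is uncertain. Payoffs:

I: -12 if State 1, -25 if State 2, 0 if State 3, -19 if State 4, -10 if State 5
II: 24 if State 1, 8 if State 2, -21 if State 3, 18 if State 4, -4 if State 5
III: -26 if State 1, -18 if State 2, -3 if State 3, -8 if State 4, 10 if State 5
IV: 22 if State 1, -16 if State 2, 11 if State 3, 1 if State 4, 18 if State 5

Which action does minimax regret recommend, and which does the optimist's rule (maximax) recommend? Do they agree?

minimax regret → IV; maximax → II (disagree)

Column bests: State 1=24, State 2=8, State 3=11, State 4=18, State 5=18.
I regrets: 36, 33, 11, 37, 28 → max 37
II regrets: 0, 0, 32, 0, 22 → max 32
III regrets: 50, 26, 14, 26, 8 → max 50
IV regrets: 2, 24, 0, 17, 0 → max 24
Smallest max regret = 24 → IV.
Row maxima: I=0, II=24, III=10, IV=22
Best best-case = 24 → II.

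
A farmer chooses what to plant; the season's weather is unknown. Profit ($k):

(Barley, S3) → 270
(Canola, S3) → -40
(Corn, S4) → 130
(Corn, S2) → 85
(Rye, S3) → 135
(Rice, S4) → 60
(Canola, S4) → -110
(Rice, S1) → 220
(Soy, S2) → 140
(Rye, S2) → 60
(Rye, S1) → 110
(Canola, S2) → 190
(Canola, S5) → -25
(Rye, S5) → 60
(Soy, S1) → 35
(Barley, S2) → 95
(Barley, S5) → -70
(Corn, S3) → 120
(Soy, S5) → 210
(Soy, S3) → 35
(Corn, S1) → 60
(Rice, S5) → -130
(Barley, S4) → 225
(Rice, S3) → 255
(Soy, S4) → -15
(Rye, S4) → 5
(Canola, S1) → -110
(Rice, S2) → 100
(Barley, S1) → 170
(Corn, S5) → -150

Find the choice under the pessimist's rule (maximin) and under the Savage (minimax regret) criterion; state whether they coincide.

Row minima: Rice=-130, Canola=-110, Corn=-150, Barley=-70, Soy=-15, Rye=5
Best worst-case = 5 → Rye.
Column bests: S1=220, S2=190, S3=270, S4=225, S5=210.
Rice regrets: 0, 90, 15, 165, 340 → max 340
Canola regrets: 330, 0, 310, 335, 235 → max 335
Corn regrets: 160, 105, 150, 95, 360 → max 360
Barley regrets: 50, 95, 0, 0, 280 → max 280
Soy regrets: 185, 50, 235, 240, 0 → max 240
Rye regrets: 110, 130, 135, 220, 150 → max 220
Smallest max regret = 220 → Rye.

maximin → Rye; minimax regret → Rye (agree)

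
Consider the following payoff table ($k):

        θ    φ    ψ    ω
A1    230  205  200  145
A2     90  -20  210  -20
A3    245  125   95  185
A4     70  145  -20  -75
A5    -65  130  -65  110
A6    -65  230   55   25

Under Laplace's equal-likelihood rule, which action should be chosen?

Row averages: A1=195, A2=65, A3=162.5, A4=30, A5=27.5, A6=61.25
Highest average = 195 → A1.

A1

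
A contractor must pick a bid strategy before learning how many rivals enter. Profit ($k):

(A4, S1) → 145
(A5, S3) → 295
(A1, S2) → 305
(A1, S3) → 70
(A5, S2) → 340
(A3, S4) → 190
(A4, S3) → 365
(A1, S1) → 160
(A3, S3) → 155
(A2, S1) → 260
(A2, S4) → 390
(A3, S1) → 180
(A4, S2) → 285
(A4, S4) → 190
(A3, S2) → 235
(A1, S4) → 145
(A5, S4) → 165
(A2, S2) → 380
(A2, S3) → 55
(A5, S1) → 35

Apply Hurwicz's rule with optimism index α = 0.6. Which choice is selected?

A4

A1: 0.6·305 + 0.4·70 = 211
A2: 0.6·390 + 0.4·55 = 256
A3: 0.6·235 + 0.4·155 = 203
A4: 0.6·365 + 0.4·145 = 277
A5: 0.6·340 + 0.4·35 = 218
Highest Hurwicz score = 277 → A4.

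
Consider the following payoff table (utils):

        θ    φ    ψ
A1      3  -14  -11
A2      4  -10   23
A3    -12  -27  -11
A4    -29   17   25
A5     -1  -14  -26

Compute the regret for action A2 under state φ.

27

Best payoff under φ is 17.
Regret = 17 − (-10) = 27.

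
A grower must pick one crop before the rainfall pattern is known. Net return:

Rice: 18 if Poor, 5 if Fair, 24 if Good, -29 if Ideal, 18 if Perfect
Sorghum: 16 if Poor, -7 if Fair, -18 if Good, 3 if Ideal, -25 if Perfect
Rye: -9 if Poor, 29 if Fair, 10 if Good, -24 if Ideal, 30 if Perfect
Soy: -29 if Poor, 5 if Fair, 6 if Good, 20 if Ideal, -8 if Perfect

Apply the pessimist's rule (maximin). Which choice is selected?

Row minima: Rice=-29, Sorghum=-25, Rye=-24, Soy=-29
Best worst-case = -24 → Rye.

Rye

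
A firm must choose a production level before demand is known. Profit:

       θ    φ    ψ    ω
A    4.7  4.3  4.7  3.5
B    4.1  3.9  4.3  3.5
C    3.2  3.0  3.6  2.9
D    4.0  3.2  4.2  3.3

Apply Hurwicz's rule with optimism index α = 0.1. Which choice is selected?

A

A: 0.1·4.7 + 0.9·3.5 = 3.62
B: 0.1·4.3 + 0.9·3.5 = 3.58
C: 0.1·3.6 + 0.9·2.9 = 2.97
D: 0.1·4.2 + 0.9·3.2 = 3.3
Highest Hurwicz score = 3.62 → A.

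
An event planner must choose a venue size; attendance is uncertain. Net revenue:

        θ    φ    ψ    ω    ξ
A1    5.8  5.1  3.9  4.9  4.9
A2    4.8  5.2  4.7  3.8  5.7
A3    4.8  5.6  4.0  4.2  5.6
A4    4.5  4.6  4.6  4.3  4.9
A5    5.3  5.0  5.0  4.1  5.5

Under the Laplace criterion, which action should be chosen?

Row averages: A1=4.92, A2=4.84, A3=4.84, A4=4.58, A5=4.98
Highest average = 4.98 → A5.

A5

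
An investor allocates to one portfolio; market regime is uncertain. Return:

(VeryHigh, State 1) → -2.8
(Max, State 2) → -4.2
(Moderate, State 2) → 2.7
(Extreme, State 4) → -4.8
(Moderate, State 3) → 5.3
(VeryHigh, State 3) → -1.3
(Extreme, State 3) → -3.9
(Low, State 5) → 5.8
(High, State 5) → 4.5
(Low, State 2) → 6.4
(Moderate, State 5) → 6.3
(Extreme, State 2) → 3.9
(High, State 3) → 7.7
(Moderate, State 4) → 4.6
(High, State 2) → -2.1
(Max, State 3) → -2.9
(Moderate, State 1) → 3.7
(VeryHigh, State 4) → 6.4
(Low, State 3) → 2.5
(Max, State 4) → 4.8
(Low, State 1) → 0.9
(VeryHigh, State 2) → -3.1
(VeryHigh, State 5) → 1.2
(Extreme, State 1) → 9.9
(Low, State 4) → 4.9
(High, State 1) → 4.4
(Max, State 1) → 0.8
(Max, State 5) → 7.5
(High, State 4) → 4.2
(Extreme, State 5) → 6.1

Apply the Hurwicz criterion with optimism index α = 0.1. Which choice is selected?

Low: 0.1·6.4 + 0.9·0.9 = 1.45
Moderate: 0.1·6.3 + 0.9·2.7 = 3.06
High: 0.1·7.7 + 0.9·(-2.1) = -1.12
VeryHigh: 0.1·6.4 + 0.9·(-3.1) = -2.15
Extreme: 0.1·9.9 + 0.9·(-4.8) = -3.33
Max: 0.1·7.5 + 0.9·(-4.2) = -3.03
Highest Hurwicz score = 3.06 → Moderate.

Moderate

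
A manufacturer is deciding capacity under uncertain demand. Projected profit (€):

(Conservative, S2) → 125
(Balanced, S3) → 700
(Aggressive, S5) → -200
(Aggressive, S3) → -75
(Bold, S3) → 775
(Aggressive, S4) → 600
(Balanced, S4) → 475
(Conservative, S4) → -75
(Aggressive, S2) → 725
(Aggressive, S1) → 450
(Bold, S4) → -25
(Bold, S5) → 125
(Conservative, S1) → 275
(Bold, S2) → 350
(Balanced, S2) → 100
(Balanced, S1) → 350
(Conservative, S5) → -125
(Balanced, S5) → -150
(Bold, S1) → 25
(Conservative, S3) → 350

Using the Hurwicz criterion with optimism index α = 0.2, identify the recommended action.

Conservative: 0.2·350 + 0.8·(-125) = -30
Balanced: 0.2·700 + 0.8·(-150) = 20
Aggressive: 0.2·725 + 0.8·(-200) = -15
Bold: 0.2·775 + 0.8·(-25) = 135
Highest Hurwicz score = 135 → Bold.

Bold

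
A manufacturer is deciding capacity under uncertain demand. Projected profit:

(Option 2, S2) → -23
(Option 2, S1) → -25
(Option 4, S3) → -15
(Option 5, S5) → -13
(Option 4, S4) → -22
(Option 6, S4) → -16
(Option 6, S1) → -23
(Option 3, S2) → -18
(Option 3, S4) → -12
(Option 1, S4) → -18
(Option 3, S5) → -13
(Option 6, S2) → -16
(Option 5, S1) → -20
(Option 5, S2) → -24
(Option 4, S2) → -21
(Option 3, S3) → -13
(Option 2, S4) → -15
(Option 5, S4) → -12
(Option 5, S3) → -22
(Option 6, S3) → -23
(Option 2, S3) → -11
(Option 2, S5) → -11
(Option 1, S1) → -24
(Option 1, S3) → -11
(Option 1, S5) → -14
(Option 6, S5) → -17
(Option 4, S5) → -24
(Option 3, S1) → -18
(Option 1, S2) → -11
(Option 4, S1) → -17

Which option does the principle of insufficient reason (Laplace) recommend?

Option 3

Row averages: Option 1=-15.6, Option 2=-17, Option 3=-14.8, Option 4=-19.8, Option 5=-18.2, Option 6=-19
Highest average = -14.8 → Option 3.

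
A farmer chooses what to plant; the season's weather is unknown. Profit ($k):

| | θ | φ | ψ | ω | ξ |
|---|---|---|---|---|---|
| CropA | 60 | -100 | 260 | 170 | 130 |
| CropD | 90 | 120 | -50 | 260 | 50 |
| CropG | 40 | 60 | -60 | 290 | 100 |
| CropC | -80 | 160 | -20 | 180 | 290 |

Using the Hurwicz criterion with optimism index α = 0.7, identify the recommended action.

CropG

CropA: 0.7·260 + 0.3·(-100) = 152
CropD: 0.7·260 + 0.3·(-50) = 167
CropG: 0.7·290 + 0.3·(-60) = 185
CropC: 0.7·290 + 0.3·(-80) = 179
Highest Hurwicz score = 185 → CropG.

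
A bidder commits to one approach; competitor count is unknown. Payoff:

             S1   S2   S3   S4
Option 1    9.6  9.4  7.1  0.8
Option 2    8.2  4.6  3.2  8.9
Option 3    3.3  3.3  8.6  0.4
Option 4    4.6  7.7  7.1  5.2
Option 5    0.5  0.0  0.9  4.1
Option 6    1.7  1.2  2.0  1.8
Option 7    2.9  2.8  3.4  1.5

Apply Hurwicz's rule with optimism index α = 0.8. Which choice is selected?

Option 1

Option 1: 0.8·9.6 + 0.2·0.8 = 7.84
Option 2: 0.8·8.9 + 0.2·3.2 = 7.76
Option 3: 0.8·8.6 + 0.2·0.4 = 6.96
Option 4: 0.8·7.7 + 0.2·4.6 = 7.08
Option 5: 0.8·4.1 + 0.2·0.0 = 3.28
Option 6: 0.8·2.0 + 0.2·1.2 = 1.84
Option 7: 0.8·3.4 + 0.2·1.5 = 3.02
Highest Hurwicz score = 7.84 → Option 1.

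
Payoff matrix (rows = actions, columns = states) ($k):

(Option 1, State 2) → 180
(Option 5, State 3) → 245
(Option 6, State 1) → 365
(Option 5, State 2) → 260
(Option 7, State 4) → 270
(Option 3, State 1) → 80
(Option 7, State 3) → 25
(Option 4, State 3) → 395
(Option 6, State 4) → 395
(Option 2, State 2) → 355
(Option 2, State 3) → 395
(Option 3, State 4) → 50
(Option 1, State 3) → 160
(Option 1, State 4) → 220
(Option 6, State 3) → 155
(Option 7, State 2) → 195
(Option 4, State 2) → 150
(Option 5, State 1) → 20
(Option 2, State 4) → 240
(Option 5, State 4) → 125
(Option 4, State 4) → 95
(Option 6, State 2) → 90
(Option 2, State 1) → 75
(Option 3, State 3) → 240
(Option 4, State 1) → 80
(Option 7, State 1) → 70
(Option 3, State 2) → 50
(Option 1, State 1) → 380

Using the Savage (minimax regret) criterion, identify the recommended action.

Column bests: State 1=380, State 2=355, State 3=395, State 4=395.
Option 1 regrets: 0, 175, 235, 175 → max 235
Option 2 regrets: 305, 0, 0, 155 → max 305
Option 3 regrets: 300, 305, 155, 345 → max 345
Option 4 regrets: 300, 205, 0, 300 → max 300
Option 5 regrets: 360, 95, 150, 270 → max 360
Option 6 regrets: 15, 265, 240, 0 → max 265
Option 7 regrets: 310, 160, 370, 125 → max 370
Smallest max regret = 235 → Option 1.

Option 1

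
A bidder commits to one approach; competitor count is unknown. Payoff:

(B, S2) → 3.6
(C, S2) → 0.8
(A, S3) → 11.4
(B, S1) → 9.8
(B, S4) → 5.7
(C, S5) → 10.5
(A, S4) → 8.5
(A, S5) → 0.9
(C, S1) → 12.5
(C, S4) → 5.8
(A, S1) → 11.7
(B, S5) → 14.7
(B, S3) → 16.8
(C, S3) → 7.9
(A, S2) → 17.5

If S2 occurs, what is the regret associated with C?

Best payoff under S2 is 17.5.
Regret = 17.5 − 0.8 = 16.7.

16.7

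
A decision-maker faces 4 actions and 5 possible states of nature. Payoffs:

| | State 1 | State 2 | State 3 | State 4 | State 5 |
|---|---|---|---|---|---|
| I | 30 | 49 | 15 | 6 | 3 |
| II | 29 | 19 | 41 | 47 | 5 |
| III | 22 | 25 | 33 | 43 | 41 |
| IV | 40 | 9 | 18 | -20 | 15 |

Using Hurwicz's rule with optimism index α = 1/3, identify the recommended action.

I: 1/3·49 + 2/3·3 = 55/3
II: 1/3·47 + 2/3·5 = 19
III: 1/3·43 + 2/3·22 = 29
IV: 1/3·40 + 2/3·(-20) = 0
Highest Hurwicz score = 29 → III.

III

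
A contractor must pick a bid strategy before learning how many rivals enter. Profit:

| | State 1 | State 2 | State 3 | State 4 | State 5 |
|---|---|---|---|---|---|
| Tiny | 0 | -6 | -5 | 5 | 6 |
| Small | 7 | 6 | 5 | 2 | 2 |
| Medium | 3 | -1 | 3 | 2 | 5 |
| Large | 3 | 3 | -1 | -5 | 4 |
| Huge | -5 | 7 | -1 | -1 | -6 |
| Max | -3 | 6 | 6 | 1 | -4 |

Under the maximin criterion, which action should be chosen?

Row minima: Tiny=-6, Small=2, Medium=-1, Large=-5, Huge=-6, Max=-4
Best worst-case = 2 → Small.

Small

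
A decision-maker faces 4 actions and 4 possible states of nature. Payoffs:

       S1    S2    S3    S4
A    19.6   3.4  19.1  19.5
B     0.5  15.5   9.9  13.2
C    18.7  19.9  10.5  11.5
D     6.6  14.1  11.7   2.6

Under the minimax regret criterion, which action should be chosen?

Column bests: S1=19.6, S2=19.9, S3=19.1, S4=19.5.
A regrets: 0.0, 16.5, 0.0, 0.0 → max 16.5
B regrets: 19.1, 4.4, 9.2, 6.3 → max 19.1
C regrets: 0.9, 0.0, 8.6, 8.0 → max 8.6
D regrets: 13.0, 5.8, 7.4, 16.9 → max 16.9
Smallest max regret = 8.6 → C.

C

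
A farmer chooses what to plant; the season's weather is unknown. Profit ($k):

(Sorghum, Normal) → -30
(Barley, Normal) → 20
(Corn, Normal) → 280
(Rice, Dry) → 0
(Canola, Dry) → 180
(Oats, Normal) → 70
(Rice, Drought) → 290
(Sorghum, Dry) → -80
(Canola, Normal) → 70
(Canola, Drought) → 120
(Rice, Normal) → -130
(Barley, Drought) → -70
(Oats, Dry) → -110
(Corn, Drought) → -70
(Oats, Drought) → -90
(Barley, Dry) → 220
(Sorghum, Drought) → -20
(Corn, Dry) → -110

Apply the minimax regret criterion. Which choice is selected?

Column bests: Drought=290, Dry=220, Normal=280.
Oats regrets: 380, 330, 210 → max 380
Barley regrets: 360, 0, 260 → max 360
Canola regrets: 170, 40, 210 → max 210
Corn regrets: 360, 330, 0 → max 360
Sorghum regrets: 310, 300, 310 → max 310
Rice regrets: 0, 220, 410 → max 410
Smallest max regret = 210 → Canola.

Canola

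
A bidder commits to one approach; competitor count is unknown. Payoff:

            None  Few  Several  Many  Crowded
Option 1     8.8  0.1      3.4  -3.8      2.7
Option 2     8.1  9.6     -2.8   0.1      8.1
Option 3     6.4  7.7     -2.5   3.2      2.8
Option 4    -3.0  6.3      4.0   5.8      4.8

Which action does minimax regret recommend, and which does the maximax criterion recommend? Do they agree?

minimax regret → Option 3; maximax → Option 2 (disagree)

Column bests: None=8.8, Few=9.6, Several=4.0, Many=5.8, Crowded=8.1.
Option 1 regrets: 0.0, 9.5, 0.6, 9.6, 5.4 → max 9.6
Option 2 regrets: 0.7, 0.0, 6.8, 5.7, 0.0 → max 6.8
Option 3 regrets: 2.4, 1.9, 6.5, 2.6, 5.3 → max 6.5
Option 4 regrets: 11.8, 3.3, 0.0, 0.0, 3.3 → max 11.8
Smallest max regret = 6.5 → Option 3.
Row maxima: Option 1=8.8, Option 2=9.6, Option 3=7.7, Option 4=6.3
Best best-case = 9.6 → Option 2.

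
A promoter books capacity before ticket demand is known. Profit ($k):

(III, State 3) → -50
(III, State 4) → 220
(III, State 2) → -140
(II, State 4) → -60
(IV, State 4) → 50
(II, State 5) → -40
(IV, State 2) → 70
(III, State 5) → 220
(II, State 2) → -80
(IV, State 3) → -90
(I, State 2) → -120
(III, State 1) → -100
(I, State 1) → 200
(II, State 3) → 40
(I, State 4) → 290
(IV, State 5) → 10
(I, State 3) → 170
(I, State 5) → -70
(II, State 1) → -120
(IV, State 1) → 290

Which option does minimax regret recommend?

IV

Column bests: State 1=290, State 2=70, State 3=170, State 4=290, State 5=220.
I regrets: 90, 190, 0, 0, 290 → max 290
II regrets: 410, 150, 130, 350, 260 → max 410
III regrets: 390, 210, 220, 70, 0 → max 390
IV regrets: 0, 0, 260, 240, 210 → max 260
Smallest max regret = 260 → IV.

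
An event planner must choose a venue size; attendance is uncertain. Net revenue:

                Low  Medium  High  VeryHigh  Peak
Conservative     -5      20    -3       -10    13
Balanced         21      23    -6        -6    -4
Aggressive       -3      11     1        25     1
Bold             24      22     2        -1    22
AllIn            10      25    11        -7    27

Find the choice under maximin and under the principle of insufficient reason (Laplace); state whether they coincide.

maximin → Bold; laplace → Bold (agree)

Row minima: Conservative=-10, Balanced=-6, Aggressive=-3, Bold=-1, AllIn=-7
Best worst-case = -1 → Bold.
Row averages: Conservative=3, Balanced=5.6, Aggressive=7, Bold=13.8, AllIn=13.2
Highest average = 13.8 → Bold.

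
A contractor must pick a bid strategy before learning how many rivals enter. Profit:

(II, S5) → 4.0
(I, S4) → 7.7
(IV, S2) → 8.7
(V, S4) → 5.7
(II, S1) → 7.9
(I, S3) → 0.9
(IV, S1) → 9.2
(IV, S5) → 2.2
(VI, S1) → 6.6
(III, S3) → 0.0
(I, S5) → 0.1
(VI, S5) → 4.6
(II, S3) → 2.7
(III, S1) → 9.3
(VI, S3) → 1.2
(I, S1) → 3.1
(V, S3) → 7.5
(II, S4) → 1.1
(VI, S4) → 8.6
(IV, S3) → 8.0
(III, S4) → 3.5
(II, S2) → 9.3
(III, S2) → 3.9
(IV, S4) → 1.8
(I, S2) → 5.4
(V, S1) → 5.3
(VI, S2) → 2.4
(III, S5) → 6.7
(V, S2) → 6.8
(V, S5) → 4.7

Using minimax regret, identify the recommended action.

V

Column bests: S1=9.3, S2=9.3, S3=8.0, S4=8.6, S5=6.7.
I regrets: 6.2, 3.9, 7.1, 0.9, 6.6 → max 7.1
II regrets: 1.4, 0.0, 5.3, 7.5, 2.7 → max 7.5
III regrets: 0.0, 5.4, 8.0, 5.1, 0.0 → max 8.0
IV regrets: 0.1, 0.6, 0.0, 6.8, 4.5 → max 6.8
V regrets: 4.0, 2.5, 0.5, 2.9, 2.0 → max 4.0
VI regrets: 2.7, 6.9, 6.8, 0.0, 2.1 → max 6.9
Smallest max regret = 4.0 → V.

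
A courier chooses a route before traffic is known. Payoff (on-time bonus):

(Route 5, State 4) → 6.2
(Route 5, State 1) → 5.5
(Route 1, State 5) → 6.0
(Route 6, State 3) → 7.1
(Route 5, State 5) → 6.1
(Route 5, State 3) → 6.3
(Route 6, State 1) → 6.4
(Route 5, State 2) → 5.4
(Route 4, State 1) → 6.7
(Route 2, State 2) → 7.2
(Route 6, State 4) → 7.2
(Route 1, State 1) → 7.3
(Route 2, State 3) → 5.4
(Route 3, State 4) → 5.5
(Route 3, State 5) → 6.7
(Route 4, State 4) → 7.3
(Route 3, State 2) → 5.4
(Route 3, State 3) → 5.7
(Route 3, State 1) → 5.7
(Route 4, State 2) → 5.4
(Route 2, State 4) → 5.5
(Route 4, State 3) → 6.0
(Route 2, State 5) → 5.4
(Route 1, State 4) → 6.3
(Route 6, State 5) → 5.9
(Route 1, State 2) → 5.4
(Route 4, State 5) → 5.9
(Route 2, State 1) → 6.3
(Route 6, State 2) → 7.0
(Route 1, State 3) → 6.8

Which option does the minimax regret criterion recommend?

Column bests: State 1=7.3, State 2=7.2, State 3=7.1, State 4=7.3, State 5=6.7.
Route 1 regrets: 0.0, 1.8, 0.3, 1.0, 0.7 → max 1.8
Route 2 regrets: 1.0, 0.0, 1.7, 1.8, 1.3 → max 1.8
Route 3 regrets: 1.6, 1.8, 1.4, 1.8, 0.0 → max 1.8
Route 4 regrets: 0.6, 1.8, 1.1, 0.0, 0.8 → max 1.8
Route 5 regrets: 1.8, 1.8, 0.8, 1.1, 0.6 → max 1.8
Route 6 regrets: 0.9, 0.2, 0.0, 0.1, 0.8 → max 0.9
Smallest max regret = 0.9 → Route 6.

Route 6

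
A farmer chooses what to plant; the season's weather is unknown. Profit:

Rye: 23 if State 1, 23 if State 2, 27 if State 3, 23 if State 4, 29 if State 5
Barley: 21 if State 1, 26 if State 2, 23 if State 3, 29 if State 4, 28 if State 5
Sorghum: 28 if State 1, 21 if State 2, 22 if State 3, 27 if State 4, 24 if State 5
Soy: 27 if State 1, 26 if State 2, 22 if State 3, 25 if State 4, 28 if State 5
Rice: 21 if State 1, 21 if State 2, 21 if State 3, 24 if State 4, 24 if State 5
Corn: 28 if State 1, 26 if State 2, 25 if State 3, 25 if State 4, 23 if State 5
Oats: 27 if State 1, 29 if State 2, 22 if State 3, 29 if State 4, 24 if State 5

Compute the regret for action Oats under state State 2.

0

Best payoff under State 2 is 29.
Regret = 29 − 29 = 0.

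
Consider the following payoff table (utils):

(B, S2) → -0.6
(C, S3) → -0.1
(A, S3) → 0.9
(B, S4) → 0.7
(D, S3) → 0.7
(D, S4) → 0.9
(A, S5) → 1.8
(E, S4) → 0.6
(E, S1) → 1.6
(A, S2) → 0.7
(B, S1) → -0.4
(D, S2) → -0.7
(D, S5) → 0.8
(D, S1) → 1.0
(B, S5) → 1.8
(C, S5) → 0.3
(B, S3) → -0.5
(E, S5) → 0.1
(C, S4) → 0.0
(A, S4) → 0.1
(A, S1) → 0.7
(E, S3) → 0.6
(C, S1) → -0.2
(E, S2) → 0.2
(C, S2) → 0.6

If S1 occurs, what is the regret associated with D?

0.6

Best payoff under S1 is 1.6.
Regret = 1.6 − 1.0 = 0.6.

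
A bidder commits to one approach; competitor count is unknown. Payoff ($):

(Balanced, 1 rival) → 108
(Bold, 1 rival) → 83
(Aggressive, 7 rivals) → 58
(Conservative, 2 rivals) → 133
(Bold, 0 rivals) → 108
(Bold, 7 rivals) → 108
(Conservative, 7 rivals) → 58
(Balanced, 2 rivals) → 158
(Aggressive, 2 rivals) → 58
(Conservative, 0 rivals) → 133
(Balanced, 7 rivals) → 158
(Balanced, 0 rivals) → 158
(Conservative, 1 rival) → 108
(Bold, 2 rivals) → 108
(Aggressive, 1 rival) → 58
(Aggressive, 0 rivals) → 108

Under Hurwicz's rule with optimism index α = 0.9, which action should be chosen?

Balanced

Conservative: 0.9·133 + 0.1·58 = 125.5
Balanced: 0.9·158 + 0.1·108 = 153
Aggressive: 0.9·108 + 0.1·58 = 103
Bold: 0.9·108 + 0.1·83 = 105.5
Highest Hurwicz score = 153 → Balanced.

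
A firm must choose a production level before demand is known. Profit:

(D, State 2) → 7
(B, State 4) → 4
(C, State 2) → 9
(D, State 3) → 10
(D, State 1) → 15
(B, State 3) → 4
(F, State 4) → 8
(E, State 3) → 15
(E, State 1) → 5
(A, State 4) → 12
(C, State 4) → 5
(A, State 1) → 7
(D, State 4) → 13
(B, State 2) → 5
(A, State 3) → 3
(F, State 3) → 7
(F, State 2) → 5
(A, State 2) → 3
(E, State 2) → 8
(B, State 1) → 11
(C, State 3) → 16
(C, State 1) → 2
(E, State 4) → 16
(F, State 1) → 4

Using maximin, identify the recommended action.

D

Row minima: A=3, B=4, C=2, D=7, E=5, F=4
Best worst-case = 7 → D.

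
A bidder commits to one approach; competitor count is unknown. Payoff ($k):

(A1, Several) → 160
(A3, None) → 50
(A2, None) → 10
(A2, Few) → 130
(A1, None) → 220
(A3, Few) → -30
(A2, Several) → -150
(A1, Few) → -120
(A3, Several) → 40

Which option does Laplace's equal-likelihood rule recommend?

A1

Row averages: A1=260/3, A2=-10/3, A3=20
Highest average = 260/3 → A1.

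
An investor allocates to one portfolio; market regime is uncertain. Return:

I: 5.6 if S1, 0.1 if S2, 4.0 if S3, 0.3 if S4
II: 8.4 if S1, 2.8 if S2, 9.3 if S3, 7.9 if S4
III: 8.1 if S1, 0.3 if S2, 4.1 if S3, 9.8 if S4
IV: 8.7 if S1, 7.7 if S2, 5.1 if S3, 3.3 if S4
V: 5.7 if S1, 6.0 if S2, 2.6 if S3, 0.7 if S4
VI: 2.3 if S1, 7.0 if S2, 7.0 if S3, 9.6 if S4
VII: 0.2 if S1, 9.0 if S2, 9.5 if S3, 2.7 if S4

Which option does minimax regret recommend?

II

Column bests: S1=8.7, S2=9.0, S3=9.5, S4=9.8.
I regrets: 3.1, 8.9, 5.5, 9.5 → max 9.5
II regrets: 0.3, 6.2, 0.2, 1.9 → max 6.2
III regrets: 0.6, 8.7, 5.4, 0.0 → max 8.7
IV regrets: 0.0, 1.3, 4.4, 6.5 → max 6.5
V regrets: 3.0, 3.0, 6.9, 9.1 → max 9.1
VI regrets: 6.4, 2.0, 2.5, 0.2 → max 6.4
VII regrets: 8.5, 0.0, 0.0, 7.1 → max 8.5
Smallest max regret = 6.2 → II.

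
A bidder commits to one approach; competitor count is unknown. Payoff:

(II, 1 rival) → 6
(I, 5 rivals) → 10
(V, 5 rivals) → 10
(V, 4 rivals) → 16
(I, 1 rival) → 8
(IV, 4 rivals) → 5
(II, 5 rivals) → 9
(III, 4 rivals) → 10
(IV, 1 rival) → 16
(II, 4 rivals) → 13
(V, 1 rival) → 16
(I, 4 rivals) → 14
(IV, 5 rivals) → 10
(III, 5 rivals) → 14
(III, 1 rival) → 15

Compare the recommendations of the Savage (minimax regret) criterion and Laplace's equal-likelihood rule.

Column bests: 1 rival=16, 4 rivals=16, 5 rivals=14.
I regrets: 8, 2, 4 → max 8
II regrets: 10, 3, 5 → max 10
III regrets: 1, 6, 0 → max 6
IV regrets: 0, 11, 4 → max 11
V regrets: 0, 0, 4 → max 4
Smallest max regret = 4 → V.
Row averages: I=32/3, II=28/3, III=13, IV=31/3, V=14
Highest average = 14 → V.

minimax regret → V; laplace → V (agree)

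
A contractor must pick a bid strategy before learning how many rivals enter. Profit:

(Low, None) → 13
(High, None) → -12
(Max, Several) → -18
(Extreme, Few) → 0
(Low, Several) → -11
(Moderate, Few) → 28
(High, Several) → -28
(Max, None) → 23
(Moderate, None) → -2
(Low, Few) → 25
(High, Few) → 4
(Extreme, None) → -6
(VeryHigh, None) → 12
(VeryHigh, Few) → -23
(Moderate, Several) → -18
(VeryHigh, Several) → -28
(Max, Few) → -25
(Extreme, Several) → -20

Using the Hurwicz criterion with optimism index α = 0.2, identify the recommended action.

Low

Low: 0.2·25 + 0.8·(-11) = -3.8
Moderate: 0.2·28 + 0.8·(-18) = -8.8
High: 0.2·4 + 0.8·(-28) = -21.6
VeryHigh: 0.2·12 + 0.8·(-28) = -20
Extreme: 0.2·0 + 0.8·(-20) = -16
Max: 0.2·23 + 0.8·(-25) = -15.4
Highest Hurwicz score = -3.8 → Low.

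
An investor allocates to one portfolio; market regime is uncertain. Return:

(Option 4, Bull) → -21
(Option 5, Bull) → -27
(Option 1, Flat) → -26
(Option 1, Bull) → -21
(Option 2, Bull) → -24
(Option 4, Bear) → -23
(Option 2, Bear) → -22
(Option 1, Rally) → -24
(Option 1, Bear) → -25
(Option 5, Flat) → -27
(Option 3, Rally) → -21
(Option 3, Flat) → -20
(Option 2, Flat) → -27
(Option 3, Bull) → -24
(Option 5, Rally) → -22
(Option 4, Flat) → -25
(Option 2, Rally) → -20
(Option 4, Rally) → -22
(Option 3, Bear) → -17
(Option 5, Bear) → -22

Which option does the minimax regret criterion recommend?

Option 3

Column bests: Bear=-17, Flat=-20, Bull=-21, Rally=-20.
Option 1 regrets: 8, 6, 0, 4 → max 8
Option 2 regrets: 5, 7, 3, 0 → max 7
Option 3 regrets: 0, 0, 3, 1 → max 3
Option 4 regrets: 6, 5, 0, 2 → max 6
Option 5 regrets: 5, 7, 6, 2 → max 7
Smallest max regret = 3 → Option 3.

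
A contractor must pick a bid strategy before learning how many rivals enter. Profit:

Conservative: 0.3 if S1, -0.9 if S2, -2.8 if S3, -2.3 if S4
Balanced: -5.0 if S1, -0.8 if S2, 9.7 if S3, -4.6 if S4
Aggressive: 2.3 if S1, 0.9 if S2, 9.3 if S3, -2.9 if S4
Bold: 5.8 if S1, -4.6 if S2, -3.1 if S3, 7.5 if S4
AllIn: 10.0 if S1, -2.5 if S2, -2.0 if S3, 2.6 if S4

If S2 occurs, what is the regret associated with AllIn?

3.4

Best payoff under S2 is 0.9.
Regret = 0.9 − (-2.5) = 3.4.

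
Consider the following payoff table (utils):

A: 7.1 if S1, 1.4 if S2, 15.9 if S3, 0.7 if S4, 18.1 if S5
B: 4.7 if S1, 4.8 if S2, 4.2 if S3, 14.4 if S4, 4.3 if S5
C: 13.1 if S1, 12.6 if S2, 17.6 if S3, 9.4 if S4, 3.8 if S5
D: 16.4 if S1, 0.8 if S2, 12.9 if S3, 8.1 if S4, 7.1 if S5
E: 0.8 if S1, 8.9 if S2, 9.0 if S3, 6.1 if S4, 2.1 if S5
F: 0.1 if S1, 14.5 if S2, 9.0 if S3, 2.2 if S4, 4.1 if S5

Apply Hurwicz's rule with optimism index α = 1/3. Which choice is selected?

C

A: 1/3·18.1 + 2/3·0.7 = 6.5
B: 1/3·14.4 + 2/3·4.2 = 7.6
C: 1/3·17.6 + 2/3·3.8 = 8.4
D: 1/3·16.4 + 2/3·0.8 = 6
E: 1/3·9.0 + 2/3·0.8 = 53/15
F: 1/3·14.5 + 2/3·0.1 = 4.9
Highest Hurwicz score = 8.4 → C.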